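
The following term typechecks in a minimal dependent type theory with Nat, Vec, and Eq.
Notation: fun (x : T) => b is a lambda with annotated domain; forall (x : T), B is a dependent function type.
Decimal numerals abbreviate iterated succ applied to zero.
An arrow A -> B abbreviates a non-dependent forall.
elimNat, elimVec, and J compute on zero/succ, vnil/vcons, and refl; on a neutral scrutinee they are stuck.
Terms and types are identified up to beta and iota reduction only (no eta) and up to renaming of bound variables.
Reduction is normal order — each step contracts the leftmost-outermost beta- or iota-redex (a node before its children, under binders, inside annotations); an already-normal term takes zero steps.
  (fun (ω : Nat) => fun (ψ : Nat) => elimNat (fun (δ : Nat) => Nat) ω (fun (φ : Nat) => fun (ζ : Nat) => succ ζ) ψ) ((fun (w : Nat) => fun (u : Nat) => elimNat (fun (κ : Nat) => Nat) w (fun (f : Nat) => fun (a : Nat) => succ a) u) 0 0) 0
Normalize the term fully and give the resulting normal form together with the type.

reduced normal form:
  0
type:
  Nat


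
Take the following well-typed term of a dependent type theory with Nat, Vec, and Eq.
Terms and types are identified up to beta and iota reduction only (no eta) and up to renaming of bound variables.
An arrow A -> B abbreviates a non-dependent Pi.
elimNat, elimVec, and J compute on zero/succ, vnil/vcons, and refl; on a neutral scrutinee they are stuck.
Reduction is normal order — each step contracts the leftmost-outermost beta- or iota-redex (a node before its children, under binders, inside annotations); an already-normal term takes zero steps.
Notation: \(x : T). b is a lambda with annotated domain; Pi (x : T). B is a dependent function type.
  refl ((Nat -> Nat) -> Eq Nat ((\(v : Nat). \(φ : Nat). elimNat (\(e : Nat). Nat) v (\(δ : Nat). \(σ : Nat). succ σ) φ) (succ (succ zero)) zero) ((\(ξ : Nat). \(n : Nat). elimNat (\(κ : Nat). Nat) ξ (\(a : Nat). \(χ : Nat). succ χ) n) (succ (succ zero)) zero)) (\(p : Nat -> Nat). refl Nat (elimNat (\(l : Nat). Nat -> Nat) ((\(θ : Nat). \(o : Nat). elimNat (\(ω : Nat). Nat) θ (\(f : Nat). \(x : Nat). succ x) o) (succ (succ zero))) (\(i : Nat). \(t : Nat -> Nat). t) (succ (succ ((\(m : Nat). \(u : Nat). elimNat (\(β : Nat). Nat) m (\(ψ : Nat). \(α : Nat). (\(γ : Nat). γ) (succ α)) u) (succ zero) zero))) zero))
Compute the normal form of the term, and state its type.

normal form:
  refl ((Nat -> Nat) -> Eq Nat (succ (succ zero)) (succ (succ zero))) (\(v : Nat -> Nat). refl Nat (succ (succ zero)))
inferred type:
  Eq ((Nat -> Nat) -> Eq Nat (succ (succ zero)) (succ (succ zero))) (\(v : Nat -> Nat). refl Nat (succ (succ zero))) (\(φ : Nat -> Nat). refl Nat (succ (succ zero)))
observation: the term reaches its normal form after 22 normal-order steps.


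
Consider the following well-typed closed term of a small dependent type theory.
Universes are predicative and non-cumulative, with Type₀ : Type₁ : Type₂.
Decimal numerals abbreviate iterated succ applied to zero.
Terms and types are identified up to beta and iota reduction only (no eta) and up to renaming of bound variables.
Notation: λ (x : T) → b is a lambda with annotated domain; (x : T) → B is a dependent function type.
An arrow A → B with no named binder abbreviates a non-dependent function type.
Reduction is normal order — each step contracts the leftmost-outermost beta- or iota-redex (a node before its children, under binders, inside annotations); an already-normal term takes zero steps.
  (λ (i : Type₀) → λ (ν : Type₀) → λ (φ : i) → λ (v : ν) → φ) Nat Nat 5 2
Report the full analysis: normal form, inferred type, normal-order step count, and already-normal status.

reduced normal form:
  5
the term's type:
  Nat
steps to reach normal form (normal order): 4
started in normal form: no
first redex: a beta-redex


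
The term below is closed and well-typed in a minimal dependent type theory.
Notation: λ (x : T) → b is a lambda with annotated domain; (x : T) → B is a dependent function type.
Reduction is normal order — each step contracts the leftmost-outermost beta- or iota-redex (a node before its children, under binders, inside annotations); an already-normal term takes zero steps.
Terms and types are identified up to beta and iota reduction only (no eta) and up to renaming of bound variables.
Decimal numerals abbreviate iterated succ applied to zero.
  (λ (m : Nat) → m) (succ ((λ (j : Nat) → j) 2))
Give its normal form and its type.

normal form:
  3
the term's type:
  Nat
observation: reduction starts at a beta-redex, and 2 normal-order steps reach the normal form.


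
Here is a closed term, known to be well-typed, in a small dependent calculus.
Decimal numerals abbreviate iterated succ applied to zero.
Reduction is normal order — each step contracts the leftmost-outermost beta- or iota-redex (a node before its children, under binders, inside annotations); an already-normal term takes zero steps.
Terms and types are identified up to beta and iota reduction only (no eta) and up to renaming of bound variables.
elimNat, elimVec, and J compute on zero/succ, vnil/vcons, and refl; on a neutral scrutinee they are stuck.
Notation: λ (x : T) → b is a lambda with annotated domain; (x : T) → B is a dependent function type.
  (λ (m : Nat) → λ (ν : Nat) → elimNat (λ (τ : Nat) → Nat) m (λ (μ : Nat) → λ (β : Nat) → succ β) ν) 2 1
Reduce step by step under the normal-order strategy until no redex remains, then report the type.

reduction (normal order):
  (λ (m : Nat) → λ (ν : Nat) → elimNat (λ (τ : Nat) → Nat) m (λ (μ : Nat) → λ (β : Nat) → succ β) ν) 2 1
  ~> (λ (m : Nat) → elimNat (λ (ν : Nat) → Nat) 2 (λ (τ : Nat) → λ (μ : Nat) → succ μ) m) 1
  ~> elimNat (λ (m : Nat) → Nat) 2 (λ (ν : Nat) → λ (τ : Nat) → succ τ) 1
  ~> (λ (m : Nat) → λ (ν : Nat) → succ ν) 0 (elimNat (λ (τ : Nat) → Nat) 2 (λ (μ : Nat) → λ (β : Nat) → succ β) 0)
  ~> (λ (m : Nat) → succ m) (elimNat (λ (ν : Nat) → Nat) 2 (λ (τ : Nat) → λ (μ : Nat) → succ μ) 0)
  ~> succ (elimNat (λ (m : Nat) → Nat) 2 (λ (ν : Nat) → λ (τ : Nat) → succ τ) 0)
  ~> 3
type:
  Nat


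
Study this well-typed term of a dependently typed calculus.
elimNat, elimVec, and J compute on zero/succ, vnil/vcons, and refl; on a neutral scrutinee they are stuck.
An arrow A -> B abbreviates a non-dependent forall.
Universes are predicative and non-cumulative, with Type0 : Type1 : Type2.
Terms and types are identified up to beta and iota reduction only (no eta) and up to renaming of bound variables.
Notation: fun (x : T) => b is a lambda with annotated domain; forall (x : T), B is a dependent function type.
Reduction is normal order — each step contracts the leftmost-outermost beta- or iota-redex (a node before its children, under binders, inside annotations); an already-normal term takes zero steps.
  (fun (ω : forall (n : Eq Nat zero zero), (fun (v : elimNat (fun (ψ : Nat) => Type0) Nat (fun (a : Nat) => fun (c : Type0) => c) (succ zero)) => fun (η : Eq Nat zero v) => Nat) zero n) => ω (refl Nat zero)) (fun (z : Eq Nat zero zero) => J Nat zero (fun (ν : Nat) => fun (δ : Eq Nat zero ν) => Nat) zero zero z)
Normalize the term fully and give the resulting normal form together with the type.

reduced normal form:
  zero
type:
  Nat
observation: normalization takes exactly 3 steps under the normal-order strategy.


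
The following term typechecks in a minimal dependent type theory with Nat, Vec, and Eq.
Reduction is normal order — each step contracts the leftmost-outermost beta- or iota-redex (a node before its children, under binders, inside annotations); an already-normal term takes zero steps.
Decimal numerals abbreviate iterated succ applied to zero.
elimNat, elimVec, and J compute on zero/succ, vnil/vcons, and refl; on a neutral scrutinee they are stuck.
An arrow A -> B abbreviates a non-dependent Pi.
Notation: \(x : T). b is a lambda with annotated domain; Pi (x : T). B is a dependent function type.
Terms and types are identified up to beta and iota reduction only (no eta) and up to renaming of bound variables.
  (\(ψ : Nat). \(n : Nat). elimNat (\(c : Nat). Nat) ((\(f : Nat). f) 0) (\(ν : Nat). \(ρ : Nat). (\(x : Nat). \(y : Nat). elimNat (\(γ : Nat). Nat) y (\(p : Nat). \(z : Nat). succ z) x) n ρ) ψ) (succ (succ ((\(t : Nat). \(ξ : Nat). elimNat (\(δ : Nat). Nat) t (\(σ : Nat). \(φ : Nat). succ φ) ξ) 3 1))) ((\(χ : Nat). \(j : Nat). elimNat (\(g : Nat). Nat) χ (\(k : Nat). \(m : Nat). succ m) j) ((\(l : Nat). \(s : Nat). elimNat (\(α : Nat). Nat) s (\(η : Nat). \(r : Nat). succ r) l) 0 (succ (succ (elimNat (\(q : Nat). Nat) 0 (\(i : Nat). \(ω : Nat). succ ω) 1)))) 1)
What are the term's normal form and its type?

resulting normal form:
  24
type:
  Nat


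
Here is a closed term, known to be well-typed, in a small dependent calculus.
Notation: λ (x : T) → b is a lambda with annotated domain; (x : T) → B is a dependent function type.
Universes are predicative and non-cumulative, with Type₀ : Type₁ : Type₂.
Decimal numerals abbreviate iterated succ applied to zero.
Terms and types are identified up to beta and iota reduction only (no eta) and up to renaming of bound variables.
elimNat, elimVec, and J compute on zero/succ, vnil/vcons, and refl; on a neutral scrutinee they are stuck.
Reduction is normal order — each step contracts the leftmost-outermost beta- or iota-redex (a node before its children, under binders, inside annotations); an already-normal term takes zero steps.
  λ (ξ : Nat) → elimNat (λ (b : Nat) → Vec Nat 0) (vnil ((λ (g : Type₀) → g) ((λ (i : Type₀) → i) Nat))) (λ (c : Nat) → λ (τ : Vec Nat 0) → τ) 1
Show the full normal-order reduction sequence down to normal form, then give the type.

normal-order reduction sequence:
  λ (ξ : Nat) → elimNat (λ (b : Nat) → Vec Nat 0) (vnil ((λ (g : Type₀) → g) ((λ (i : Type₀) → i) Nat))) (λ (c : Nat) → λ (τ : Vec Nat 0) → τ) 1
  ~> λ (ξ : Nat) → (λ (b : Nat) → λ (g : Vec Nat 0) → g) 0 (elimNat (λ (i : Nat) → Vec Nat 0) (vnil ((λ (c : Type₀) → c) ((λ (τ : Type₀) → τ) Nat))) (λ (θ : Nat) → λ (f : Vec Nat 0) → f) 0)
  ~> λ (ξ : Nat) → (λ (b : Vec Nat 0) → b) (elimNat (λ (g : Nat) → Vec Nat 0) (vnil ((λ (i : Type₀) → i) ((λ (c : Type₀) → c) Nat))) (λ (τ : Nat) → λ (θ : Vec Nat 0) → θ) 0)
  ~> λ (ξ : Nat) → elimNat (λ (b : Nat) → Vec Nat 0) (vnil ((λ (g : Type₀) → g) ((λ (i : Type₀) → i) Nat))) (λ (c : Nat) → λ (τ : Vec Nat 0) → τ) 0
  ~> λ (ξ : Nat) → vnil ((λ (b : Type₀) → b) ((λ (g : Type₀) → g) Nat))
  ~> λ (ξ : Nat) → vnil ((λ (b : Type₀) → b) Nat)
  ~> λ (ξ : Nat) → vnil Nat
type:
  (ξ : Nat) → Vec Nat 0


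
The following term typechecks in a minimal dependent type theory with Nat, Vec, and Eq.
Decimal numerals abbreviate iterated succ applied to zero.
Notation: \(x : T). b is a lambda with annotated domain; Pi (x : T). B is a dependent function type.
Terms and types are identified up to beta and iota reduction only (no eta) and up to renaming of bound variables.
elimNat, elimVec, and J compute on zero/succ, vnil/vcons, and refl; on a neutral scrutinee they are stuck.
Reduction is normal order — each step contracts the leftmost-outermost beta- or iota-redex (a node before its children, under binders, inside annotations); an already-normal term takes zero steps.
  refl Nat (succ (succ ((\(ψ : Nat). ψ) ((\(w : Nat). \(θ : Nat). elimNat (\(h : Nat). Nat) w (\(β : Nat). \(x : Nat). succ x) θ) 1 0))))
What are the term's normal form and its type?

normal form:
  refl Nat 3
type:
  Eq Nat 3 3


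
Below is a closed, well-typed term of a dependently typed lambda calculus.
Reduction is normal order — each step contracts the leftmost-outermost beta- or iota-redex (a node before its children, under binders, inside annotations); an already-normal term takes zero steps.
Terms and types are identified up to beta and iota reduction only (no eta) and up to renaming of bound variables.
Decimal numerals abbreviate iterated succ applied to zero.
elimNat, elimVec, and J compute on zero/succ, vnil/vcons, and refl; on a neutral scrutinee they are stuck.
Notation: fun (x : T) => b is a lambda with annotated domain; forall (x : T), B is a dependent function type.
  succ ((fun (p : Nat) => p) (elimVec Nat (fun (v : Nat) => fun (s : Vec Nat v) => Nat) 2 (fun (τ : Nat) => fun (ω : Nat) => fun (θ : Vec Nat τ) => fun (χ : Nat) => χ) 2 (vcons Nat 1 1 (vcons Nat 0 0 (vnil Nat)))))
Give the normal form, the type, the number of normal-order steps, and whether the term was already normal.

normal form:
  3
type:
  Nat
steps to reach normal form (normal order): 12
already normal: no
first redex: a beta-redex


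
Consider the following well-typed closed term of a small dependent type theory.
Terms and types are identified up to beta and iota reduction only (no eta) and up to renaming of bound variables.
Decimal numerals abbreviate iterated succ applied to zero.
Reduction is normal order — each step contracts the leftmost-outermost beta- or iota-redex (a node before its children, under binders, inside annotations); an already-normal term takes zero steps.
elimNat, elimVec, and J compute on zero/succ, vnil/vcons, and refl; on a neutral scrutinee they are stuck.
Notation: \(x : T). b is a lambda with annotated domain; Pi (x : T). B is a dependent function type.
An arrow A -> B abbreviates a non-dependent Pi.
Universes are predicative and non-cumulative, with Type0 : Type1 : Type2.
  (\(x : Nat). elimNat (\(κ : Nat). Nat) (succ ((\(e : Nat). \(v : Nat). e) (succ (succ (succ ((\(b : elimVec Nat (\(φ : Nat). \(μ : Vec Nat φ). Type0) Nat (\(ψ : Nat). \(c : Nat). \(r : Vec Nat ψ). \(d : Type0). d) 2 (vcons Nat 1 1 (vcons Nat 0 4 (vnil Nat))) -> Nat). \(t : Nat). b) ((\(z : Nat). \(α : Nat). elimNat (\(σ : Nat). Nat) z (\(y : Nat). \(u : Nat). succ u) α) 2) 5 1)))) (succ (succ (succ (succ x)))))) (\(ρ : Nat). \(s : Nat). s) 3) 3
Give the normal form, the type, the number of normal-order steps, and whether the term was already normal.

reduced normal form:
  7
inferred type:
  Nat
steps to reach normal form (normal order): 21
started in normal form: no
first contracted redex: a beta-redex


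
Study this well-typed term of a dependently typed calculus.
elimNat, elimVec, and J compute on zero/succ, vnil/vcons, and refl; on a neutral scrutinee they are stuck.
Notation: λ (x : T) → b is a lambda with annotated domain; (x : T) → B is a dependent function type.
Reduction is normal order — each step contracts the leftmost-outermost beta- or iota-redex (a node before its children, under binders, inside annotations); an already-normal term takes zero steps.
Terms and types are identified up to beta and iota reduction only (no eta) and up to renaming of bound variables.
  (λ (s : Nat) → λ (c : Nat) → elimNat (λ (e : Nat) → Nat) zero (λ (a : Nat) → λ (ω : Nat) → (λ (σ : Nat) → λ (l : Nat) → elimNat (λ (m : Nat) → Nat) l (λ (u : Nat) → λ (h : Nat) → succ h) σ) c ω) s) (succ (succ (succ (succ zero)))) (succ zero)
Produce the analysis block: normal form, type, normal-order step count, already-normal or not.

normal form:
  succ (succ (succ (succ zero)))
the term's type:
  Nat
reduction steps (normal order): 39
term was already normal: no
first contracted redex: a beta-redex


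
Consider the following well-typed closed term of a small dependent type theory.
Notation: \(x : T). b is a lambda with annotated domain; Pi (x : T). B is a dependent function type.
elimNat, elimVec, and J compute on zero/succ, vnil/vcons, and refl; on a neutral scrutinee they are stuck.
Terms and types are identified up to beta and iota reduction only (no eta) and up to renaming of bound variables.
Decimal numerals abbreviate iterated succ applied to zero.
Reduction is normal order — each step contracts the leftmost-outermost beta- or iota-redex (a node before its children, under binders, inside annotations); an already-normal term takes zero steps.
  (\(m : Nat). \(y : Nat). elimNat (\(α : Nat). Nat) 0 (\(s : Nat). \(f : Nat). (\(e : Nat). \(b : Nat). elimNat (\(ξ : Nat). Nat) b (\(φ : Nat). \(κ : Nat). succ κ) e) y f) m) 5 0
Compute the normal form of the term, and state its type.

reduced normal form:
  0
type:
  Nat
observation: 33 normal-order steps normalize the term, beginning with a beta-redex.


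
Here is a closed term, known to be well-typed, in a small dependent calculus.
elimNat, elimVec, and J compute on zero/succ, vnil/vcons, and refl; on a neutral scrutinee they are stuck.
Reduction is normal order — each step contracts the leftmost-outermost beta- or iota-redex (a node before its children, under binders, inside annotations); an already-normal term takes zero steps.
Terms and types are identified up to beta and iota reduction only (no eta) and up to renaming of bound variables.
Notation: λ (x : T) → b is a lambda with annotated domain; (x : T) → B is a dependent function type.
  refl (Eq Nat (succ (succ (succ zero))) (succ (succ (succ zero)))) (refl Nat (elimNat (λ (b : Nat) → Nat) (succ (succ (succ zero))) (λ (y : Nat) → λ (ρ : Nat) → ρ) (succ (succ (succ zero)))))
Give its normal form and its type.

reduced normal form:
  refl (Eq Nat (succ (succ (succ zero))) (succ (succ (succ zero)))) (refl Nat (succ (succ (succ zero))))
type:
  Eq (Eq Nat (succ (succ (succ zero))) (succ (succ (succ zero)))) (refl Nat (succ (succ (succ zero)))) (refl Nat (succ (succ (succ zero))))
observation: the first redex contracted is an elimNat iota-redex; the normal form is reached in 10 normal-order steps.


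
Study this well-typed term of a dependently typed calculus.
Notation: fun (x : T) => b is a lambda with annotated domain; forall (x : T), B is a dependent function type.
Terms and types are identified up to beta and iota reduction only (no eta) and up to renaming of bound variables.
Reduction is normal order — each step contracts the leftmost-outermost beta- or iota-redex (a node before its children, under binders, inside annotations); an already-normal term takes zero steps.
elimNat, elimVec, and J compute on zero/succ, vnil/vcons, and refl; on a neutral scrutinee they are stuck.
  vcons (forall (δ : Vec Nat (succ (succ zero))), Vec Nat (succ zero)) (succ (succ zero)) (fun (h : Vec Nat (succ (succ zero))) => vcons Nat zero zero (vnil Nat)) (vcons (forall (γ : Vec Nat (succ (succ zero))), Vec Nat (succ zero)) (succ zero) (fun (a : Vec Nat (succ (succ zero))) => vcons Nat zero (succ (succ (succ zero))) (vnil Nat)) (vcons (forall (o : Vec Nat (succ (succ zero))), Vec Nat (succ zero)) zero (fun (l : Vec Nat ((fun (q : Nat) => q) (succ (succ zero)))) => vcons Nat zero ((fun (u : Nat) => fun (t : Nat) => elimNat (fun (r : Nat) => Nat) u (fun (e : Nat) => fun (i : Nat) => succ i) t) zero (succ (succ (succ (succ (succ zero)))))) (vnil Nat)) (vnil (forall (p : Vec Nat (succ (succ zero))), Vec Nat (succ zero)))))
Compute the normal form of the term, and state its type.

reduced normal form:
  vcons (forall (δ : Vec Nat (succ (succ zero))), Vec Nat (succ zero)) (succ (succ zero)) (fun (h : Vec Nat (succ (succ zero))) => vcons Nat zero zero (vnil Nat)) (vcons (forall (γ : Vec Nat (succ (succ zero))), Vec Nat (succ zero)) (succ zero) (fun (a : Vec Nat (succ (succ zero))) => vcons Nat zero (succ (succ (succ zero))) (vnil Nat)) (vcons (forall (o : Vec Nat (succ (succ zero))), Vec Nat (succ zero)) zero (fun (l : Vec Nat (succ (succ zero))) => vcons Nat zero (succ (succ (succ (succ (succ zero))))) (vnil Nat)) (vnil (forall (q : Vec Nat (succ (succ zero))), Vec Nat (succ zero)))))
inferred type:
  Vec (forall (δ : Vec Nat (succ (succ zero))), Vec Nat (succ zero)) (succ (succ (succ zero)))
observation: normalization takes exactly 19 steps under the normal-order strategy.


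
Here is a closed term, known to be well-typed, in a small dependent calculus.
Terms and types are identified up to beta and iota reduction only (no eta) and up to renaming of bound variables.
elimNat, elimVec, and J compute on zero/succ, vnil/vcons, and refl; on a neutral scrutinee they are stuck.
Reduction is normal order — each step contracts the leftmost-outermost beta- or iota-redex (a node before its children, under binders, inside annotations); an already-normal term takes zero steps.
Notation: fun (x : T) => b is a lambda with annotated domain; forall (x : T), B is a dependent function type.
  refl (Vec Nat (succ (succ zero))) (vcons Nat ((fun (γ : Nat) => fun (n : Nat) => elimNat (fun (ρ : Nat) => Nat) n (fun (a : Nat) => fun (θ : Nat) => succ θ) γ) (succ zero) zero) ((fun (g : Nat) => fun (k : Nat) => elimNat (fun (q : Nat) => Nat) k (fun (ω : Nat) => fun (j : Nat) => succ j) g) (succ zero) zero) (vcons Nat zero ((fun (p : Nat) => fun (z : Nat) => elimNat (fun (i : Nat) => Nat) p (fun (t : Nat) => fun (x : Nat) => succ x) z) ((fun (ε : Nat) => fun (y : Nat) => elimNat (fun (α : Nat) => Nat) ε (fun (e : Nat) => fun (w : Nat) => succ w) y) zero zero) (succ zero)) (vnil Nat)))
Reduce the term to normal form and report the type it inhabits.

resulting normal form:
  refl (Vec Nat (succ (succ zero))) (vcons Nat (succ zero) (succ zero) (vcons Nat zero (succ zero) (vnil Nat)))
inferred type:
  Eq (Vec Nat (succ (succ zero))) (vcons Nat (succ zero) (succ zero) (vcons Nat zero (succ zero) (vnil Nat))) (vcons Nat (succ zero) (succ zero) (vcons Nat zero (succ zero) (vnil Nat)))
observation: normalization takes exactly 21 steps under the normal-order strategy.


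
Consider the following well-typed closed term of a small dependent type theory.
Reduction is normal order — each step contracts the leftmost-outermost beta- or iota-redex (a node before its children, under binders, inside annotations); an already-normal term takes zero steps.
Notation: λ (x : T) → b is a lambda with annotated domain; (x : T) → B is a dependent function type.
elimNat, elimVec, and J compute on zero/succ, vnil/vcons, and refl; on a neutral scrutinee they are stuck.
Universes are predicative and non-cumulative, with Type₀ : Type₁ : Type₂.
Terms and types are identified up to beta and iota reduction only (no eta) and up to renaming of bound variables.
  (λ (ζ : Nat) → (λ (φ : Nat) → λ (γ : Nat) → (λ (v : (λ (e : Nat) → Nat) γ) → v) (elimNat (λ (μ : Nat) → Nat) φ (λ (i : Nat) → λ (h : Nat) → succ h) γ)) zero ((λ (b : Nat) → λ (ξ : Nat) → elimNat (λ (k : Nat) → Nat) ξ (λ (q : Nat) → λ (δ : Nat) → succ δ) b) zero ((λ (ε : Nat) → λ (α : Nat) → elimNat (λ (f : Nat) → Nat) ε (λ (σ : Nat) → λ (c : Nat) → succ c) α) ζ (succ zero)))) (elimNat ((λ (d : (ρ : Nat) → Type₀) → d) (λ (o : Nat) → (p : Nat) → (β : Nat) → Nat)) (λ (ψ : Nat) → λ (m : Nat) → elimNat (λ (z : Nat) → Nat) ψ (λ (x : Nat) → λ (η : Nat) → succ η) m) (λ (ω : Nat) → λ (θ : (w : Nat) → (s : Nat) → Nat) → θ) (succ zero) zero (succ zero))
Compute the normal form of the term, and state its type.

normal form:
  succ (succ zero)
inferred type:
  Nat
observation: the leftmost-outermost redex is a beta-redex, and normalization takes 30 steps.


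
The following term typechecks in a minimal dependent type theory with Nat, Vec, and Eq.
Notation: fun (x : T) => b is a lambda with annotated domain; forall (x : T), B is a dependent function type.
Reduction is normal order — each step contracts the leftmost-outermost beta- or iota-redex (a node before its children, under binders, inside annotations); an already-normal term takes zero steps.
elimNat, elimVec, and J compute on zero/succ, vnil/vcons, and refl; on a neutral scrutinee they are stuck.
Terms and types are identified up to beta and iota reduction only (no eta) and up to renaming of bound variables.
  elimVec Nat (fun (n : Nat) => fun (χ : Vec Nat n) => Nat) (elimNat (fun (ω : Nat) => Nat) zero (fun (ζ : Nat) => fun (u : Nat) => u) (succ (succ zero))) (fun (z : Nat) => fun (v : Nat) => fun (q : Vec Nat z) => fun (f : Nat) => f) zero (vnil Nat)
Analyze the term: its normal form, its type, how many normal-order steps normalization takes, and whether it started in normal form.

reduced normal form:
  zero
the term's type:
  Nat
reduction steps (normal order): 8
started in normal form: no
first redex: an elimVec iota-redex


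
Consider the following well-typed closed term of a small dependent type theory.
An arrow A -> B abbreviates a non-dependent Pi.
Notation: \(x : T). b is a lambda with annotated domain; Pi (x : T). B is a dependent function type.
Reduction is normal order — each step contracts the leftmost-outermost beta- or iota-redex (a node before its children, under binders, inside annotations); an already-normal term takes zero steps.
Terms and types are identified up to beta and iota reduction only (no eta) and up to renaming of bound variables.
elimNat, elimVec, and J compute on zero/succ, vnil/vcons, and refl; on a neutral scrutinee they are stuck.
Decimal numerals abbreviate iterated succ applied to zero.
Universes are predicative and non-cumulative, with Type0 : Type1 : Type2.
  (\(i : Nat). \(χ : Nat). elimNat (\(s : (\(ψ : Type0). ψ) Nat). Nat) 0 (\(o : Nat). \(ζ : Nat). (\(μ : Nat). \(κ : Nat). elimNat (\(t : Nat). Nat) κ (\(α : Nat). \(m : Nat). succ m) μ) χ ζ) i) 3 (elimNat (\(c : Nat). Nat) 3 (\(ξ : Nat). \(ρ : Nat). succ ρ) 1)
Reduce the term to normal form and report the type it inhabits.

normal form:
  12
the term's type:
  Nat
observation: the first redex contracted is a beta-redex; the normal form is reached in 69 normal-order steps.


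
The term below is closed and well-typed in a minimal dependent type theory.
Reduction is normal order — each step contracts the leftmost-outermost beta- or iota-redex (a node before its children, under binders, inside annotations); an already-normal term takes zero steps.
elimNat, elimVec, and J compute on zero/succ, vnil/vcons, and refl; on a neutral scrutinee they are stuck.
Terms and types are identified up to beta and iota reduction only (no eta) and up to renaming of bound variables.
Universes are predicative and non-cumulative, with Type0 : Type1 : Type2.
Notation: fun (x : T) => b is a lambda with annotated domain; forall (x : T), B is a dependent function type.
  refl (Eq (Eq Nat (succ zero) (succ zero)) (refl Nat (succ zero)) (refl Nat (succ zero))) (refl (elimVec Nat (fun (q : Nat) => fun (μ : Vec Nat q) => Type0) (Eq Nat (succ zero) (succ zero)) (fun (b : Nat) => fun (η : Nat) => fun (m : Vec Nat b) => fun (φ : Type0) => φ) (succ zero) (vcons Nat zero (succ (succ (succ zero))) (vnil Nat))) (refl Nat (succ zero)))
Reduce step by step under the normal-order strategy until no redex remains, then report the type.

reduction (normal order):
  refl (Eq (Eq Nat (succ zero) (succ zero)) (refl Nat (succ zero)) (refl Nat (succ zero))) (refl (elimVec Nat (fun (q : Nat) => fun (μ : Vec Nat q) => Type0) (Eq Nat (succ zero) (succ zero)) (fun (b : Nat) => fun (η : Nat) => fun (m : Vec Nat b) => fun (φ : Type0) => φ) (succ zero) (vcons Nat zero (succ (succ (succ zero))) (vnil Nat))) (refl Nat (succ zero)))
  ~> refl (Eq (Eq Nat (succ zero) (succ zero)) (refl Nat (succ zero)) (refl Nat (succ zero))) (refl ((fun (q : Nat) => fun (μ : Nat) => fun (b : Vec Nat q) => fun (η : Type0) => η) zero (succ (succ (succ zero))) (vnil Nat) (elimVec Nat (fun (m : Nat) => fun (φ : Vec Nat m) => Type0) (Eq Nat (succ zero) (succ zero)) (fun (l : Nat) => fun (t : Nat) => fun (v : Vec Nat l) => fun (w : Type0) => w) zero (vnil Nat))) (refl Nat (succ zero)))
  ~> refl (Eq (Eq Nat (succ zero) (succ zero)) (refl Nat (succ zero)) (refl Nat (succ zero))) (refl ((fun (q : Nat) => fun (μ : Vec Nat zero) => fun (b : Type0) => b) (succ (succ (succ zero))) (vnil Nat) (elimVec Nat (fun (η : Nat) => fun (m : Vec Nat η) => Type0) (Eq Nat (succ zero) (succ zero)) (fun (φ : Nat) => fun (l : Nat) => fun (t : Vec Nat φ) => fun (v : Type0) => v) zero (vnil Nat))) (refl Nat (succ zero)))
  ~> refl (Eq (Eq Nat (succ zero) (succ zero)) (refl Nat (succ zero)) (refl Nat (succ zero))) (refl ((fun (q : Vec Nat zero) => fun (μ : Type0) => μ) (vnil Nat) (elimVec Nat (fun (b : Nat) => fun (η : Vec Nat b) => Type0) (Eq Nat (succ zero) (succ zero)) (fun (m : Nat) => fun (φ : Nat) => fun (l : Vec Nat m) => fun (t : Type0) => t) zero (vnil Nat))) (refl Nat (succ zero)))
  ~> refl (Eq (Eq Nat (succ zero) (succ zero)) (refl Nat (succ zero)) (refl Nat (succ zero))) (refl ((fun (q : Type0) => q) (elimVec Nat (fun (μ : Nat) => fun (b : Vec Nat μ) => Type0) (Eq Nat (succ zero) (succ zero)) (fun (η : Nat) => fun (m : Nat) => fun (φ : Vec Nat η) => fun (l : Type0) => l) zero (vnil Nat))) (refl Nat (succ zero)))
  ~> refl (Eq (Eq Nat (succ zero) (succ zero)) (refl Nat (succ zero)) (refl Nat (succ zero))) (refl (elimVec Nat (fun (q : Nat) => fun (μ : Vec Nat q) => Type0) (Eq Nat (succ zero) (succ zero)) (fun (b : Nat) => fun (η : Nat) => fun (m : Vec Nat b) => fun (φ : Type0) => φ) zero (vnil Nat)) (refl Nat (succ zero)))
  ~> refl (Eq (Eq Nat (succ zero) (succ zero)) (refl Nat (succ zero)) (refl Nat (succ zero))) (refl (Eq Nat (succ zero) (succ zero)) (refl Nat (succ zero)))
the term's type:
  Eq (Eq (Eq Nat (succ zero) (succ zero)) (refl Nat (succ zero)) (refl Nat (succ zero))) (refl (Eq Nat (succ zero) (succ zero)) (refl Nat (succ zero))) (refl (Eq Nat (succ zero) (succ zero)) (refl Nat (succ zero)))


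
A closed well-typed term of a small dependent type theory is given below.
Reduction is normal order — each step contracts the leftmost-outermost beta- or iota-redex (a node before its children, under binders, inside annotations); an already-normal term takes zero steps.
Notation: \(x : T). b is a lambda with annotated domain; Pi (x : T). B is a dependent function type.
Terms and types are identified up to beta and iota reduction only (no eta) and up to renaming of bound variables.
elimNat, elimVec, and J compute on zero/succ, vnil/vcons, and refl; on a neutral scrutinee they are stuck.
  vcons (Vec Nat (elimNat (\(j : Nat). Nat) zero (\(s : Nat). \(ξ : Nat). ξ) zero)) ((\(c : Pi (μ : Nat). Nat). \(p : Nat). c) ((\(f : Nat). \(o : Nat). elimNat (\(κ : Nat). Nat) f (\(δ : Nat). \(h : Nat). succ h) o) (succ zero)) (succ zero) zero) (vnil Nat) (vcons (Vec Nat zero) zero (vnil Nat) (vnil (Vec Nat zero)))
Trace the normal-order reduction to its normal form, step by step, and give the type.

normal-order reduction sequence:
  vcons (Vec Nat (elimNat (\(j : Nat). Nat) zero (\(s : Nat). \(ξ : Nat). ξ) zero)) ((\(c : Pi (μ : Nat). Nat). \(p : Nat). c) ((\(f : Nat). \(o : Nat). elimNat (\(κ : Nat). Nat) f (\(δ : Nat). \(h : Nat). succ h) o) (succ zero)) (succ zero) zero) (vnil Nat) (vcons (Vec Nat zero) zero (vnil Nat) (vnil (Vec Nat zero)))
  ~> vcons (Vec Nat zero) ((\(j : Pi (s : Nat). Nat). \(ξ : Nat). j) ((\(c : Nat). \(μ : Nat). elimNat (\(p : Nat). Nat) c (\(f : Nat). \(o : Nat). succ o) μ) (succ zero)) (succ zero) zero) (vnil Nat) (vcons (Vec Nat zero) zero (vnil Nat) (vnil (Vec Nat zero)))
  ~> vcons (Vec Nat zero) ((\(j : Nat). (\(s : Nat). \(ξ : Nat). elimNat (\(c : Nat). Nat) s (\(μ : Nat). \(p : Nat). succ p) ξ) (succ zero)) (succ zero) zero) (vnil Nat) (vcons (Vec Nat zero) zero (vnil Nat) (vnil (Vec Nat zero)))
  ~> vcons (Vec Nat zero) ((\(j : Nat). \(s : Nat). elimNat (\(ξ : Nat). Nat) j (\(c : Nat). \(μ : Nat). succ μ) s) (succ zero) zero) (vnil Nat) (vcons (Vec Nat zero) zero (vnil Nat) (vnil (Vec Nat zero)))
  ~> vcons (Vec Nat zero) ((\(j : Nat). elimNat (\(s : Nat). Nat) (succ zero) (\(ξ : Nat). \(c : Nat). succ c) j) zero) (vnil Nat) (vcons (Vec Nat zero) zero (vnil Nat) (vnil (Vec Nat zero)))
  ~> vcons (Vec Nat zero) (elimNat (\(j : Nat). Nat) (succ zero) (\(s : Nat). \(ξ : Nat). succ ξ) zero) (vnil Nat) (vcons (Vec Nat zero) zero (vnil Nat) (vnil (Vec Nat zero)))
  ~> vcons (Vec Nat zero) (succ zero) (vnil Nat) (vcons (Vec Nat zero) zero (vnil Nat) (vnil (Vec Nat zero)))
inferred type:
  Vec (Vec Nat zero) (succ (succ zero))


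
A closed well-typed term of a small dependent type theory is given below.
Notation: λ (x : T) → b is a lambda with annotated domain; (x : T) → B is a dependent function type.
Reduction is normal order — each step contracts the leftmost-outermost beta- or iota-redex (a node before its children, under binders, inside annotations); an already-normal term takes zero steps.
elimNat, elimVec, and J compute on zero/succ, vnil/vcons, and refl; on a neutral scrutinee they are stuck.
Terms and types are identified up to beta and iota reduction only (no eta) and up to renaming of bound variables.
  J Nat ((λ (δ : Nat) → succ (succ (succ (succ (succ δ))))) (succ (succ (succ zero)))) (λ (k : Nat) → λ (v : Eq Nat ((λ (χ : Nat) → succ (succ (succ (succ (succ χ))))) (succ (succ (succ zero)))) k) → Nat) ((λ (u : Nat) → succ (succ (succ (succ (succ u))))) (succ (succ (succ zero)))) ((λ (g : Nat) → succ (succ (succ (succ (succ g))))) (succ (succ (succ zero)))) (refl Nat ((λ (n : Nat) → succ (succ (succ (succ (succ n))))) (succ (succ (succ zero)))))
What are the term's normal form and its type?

normal form:
  succ (succ (succ (succ (succ (succ (succ (succ zero)))))))
inferred type:
  Nat
observation: the first redex contracted is a J iota-redex; the normal form is reached in 2 normal-order steps.


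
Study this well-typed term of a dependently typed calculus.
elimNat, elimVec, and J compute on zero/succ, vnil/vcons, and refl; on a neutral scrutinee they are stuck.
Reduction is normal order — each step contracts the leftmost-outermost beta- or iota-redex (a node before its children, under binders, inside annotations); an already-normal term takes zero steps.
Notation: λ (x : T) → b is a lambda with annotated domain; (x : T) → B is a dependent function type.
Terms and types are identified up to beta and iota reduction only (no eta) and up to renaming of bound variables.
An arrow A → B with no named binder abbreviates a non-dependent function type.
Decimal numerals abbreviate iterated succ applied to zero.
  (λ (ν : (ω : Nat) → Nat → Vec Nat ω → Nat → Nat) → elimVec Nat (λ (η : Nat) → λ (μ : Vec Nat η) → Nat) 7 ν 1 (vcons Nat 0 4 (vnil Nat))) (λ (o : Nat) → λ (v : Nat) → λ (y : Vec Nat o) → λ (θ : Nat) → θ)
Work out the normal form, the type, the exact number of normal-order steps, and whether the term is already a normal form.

normal form:
  7
type:
  Nat
steps to reach normal form (normal order): 7
started in normal form: no
first redex: a beta-redex


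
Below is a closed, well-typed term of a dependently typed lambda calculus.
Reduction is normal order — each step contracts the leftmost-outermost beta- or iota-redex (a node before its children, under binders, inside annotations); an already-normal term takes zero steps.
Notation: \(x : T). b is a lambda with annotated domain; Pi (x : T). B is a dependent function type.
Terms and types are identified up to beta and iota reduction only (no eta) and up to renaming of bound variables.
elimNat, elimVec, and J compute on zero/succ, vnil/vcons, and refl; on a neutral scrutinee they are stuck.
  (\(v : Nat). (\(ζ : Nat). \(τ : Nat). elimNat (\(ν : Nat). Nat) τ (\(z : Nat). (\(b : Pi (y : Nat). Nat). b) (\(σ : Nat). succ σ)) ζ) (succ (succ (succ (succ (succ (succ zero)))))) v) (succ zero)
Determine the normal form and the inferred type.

resulting normal form:
  succ (succ (succ (succ (succ (succ (succ zero))))))
the term's type:
  Nat
observation: the first redex contracted is a beta-redex; the normal form is reached in 28 normal-order steps.


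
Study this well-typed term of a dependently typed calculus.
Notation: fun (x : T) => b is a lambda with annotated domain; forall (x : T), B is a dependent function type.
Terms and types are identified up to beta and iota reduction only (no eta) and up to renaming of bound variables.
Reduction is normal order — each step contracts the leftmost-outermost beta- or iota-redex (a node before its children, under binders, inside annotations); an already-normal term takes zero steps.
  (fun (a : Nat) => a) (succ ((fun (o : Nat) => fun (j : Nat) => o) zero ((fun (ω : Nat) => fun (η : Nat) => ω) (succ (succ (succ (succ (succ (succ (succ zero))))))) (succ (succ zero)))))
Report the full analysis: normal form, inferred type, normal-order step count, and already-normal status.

reduced normal form:
  succ zero
the term's type:
  Nat
steps to reach normal form (normal order): 3
term was already normal: no
first contracted redex: a beta-redex


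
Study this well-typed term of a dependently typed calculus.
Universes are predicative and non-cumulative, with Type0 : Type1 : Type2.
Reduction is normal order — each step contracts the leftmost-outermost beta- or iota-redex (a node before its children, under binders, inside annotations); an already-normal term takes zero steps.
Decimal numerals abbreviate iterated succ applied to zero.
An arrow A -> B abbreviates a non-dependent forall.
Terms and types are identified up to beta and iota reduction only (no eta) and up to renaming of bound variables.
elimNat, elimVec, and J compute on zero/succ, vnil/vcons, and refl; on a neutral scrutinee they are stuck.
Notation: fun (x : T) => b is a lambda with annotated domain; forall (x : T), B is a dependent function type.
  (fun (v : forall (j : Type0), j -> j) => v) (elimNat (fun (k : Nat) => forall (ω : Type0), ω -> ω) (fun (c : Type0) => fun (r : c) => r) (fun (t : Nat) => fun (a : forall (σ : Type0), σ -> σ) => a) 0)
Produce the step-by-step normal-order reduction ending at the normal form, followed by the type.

normal-order reduction:
  (fun (v : forall (j : Type0), j -> j) => v) (elimNat (fun (k : Nat) => forall (ω : Type0), ω -> ω) (fun (c : Type0) => fun (r : c) => r) (fun (t : Nat) => fun (a : forall (σ : Type0), σ -> σ) => a) 0)
  ~> elimNat (fun (v : Nat) => forall (j : Type0), j -> j) (fun (k : Type0) => fun (ω : k) => ω) (fun (c : Nat) => fun (r : forall (t : Type0), t -> t) => r) 0
  ~> fun (v : Type0) => fun (j : v) => j
inferred type:
  forall (v : Type0), v -> v


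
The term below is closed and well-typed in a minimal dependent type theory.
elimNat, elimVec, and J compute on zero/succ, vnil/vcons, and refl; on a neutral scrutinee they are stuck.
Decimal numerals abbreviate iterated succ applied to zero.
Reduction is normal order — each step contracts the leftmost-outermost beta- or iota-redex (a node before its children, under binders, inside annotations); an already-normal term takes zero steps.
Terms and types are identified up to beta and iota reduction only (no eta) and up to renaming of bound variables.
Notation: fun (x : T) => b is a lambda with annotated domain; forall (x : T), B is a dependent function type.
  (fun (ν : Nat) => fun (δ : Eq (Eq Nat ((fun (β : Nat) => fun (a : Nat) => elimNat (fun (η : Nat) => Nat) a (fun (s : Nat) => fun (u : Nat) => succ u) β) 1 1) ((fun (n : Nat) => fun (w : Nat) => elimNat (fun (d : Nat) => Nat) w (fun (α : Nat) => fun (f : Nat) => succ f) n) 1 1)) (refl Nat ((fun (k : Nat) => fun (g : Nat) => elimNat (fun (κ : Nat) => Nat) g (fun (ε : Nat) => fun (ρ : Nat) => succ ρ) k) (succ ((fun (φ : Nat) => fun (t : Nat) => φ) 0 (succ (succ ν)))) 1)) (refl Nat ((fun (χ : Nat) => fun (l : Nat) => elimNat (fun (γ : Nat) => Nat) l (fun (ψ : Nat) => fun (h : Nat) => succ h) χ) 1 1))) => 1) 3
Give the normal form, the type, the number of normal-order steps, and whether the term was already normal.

resulting normal form:
  fun (ν : Eq (Eq Nat 2 2) (refl Nat 2) (refl Nat 2)) => 1
the term's type:
  forall (ν : Eq (Eq Nat 2 2) (refl Nat 2) (refl Nat 2)), Nat
steps to reach normal form (normal order): 27
started in normal form: no
first contracted redex: a beta-redex


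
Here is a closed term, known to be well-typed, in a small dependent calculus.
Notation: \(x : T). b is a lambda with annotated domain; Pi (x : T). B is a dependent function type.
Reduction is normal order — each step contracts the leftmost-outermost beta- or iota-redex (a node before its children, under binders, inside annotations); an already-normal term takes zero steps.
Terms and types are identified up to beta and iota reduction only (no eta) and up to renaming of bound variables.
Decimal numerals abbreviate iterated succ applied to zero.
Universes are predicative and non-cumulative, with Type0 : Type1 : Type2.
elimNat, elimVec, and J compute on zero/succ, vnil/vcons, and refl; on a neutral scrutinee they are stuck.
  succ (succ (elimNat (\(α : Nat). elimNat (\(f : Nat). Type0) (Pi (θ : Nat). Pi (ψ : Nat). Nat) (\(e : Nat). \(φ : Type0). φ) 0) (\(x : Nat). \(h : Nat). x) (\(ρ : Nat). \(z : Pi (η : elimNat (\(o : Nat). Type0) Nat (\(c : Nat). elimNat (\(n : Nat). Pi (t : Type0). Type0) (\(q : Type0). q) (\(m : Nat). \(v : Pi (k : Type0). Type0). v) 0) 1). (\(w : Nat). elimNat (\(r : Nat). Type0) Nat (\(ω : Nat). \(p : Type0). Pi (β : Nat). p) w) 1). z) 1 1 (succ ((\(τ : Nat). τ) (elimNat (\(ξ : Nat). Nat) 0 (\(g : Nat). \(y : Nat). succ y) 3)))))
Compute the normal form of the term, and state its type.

reduced normal form:
  3
inferred type:
  Nat
observation: contracting an elimNat iota-redex first, the term normalizes in 6 steps.
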